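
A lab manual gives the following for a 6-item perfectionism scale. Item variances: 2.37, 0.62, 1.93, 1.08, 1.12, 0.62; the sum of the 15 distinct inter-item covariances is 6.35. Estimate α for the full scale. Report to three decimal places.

Σσ²ᵢ = 2.37 + 0.62 + 1.93 + 1.08 + 1.12 + 0.62 = 7.74
Sum of distinct covariances = 6.35
Var(T) = Σσ²ᵢ + 2·Σcov = 7.74 + 2 × 6.35 = 20.44
α = (6/5)·(1 − 7.74/20.44) = 0.746

α = 0.746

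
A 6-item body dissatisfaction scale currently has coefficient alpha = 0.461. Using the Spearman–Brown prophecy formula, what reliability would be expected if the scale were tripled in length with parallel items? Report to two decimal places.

Length factor m = 3
α' = m·α / (1 + (m−1)·α)
   = 3 × 0.461 / (1 + (3 − 1) × 0.461)
   = 1.3830 / 1.9220 = 0.72

predicted reliability = 0.72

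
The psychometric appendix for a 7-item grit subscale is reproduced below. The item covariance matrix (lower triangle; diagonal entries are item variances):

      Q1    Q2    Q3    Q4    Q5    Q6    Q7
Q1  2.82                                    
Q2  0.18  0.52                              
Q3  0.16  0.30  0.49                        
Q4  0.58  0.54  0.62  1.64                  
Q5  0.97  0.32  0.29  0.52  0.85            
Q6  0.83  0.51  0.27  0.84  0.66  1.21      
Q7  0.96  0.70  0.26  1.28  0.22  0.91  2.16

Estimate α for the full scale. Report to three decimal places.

Σσ²ᵢ = 2.82 + 0.52 + 0.49 + 1.64 + 0.85 + 1.21 + 2.16 = 9.69
Sum of off-diagonal covariances = 11.92
σ²_total = 9.69 + 2 × 11.92 = 33.53
α = (k/(k−1))·(1 − Σσ²ᵢ/σ²_total) = (7/6)·(1 − 9.69/33.53) = 0.830

α = 0.830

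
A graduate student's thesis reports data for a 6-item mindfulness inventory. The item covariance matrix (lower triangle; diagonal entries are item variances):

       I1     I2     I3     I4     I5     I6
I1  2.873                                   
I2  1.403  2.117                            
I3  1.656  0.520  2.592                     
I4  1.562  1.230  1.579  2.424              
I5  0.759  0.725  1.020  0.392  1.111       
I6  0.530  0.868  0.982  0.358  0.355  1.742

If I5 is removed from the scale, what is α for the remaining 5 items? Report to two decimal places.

α = 0.81

Remaining items: I1, I2, I3, I4, I6 (k = 5).
Σσ²ᵢ = 2.873 + 2.117 + 2.592 + 2.424 + 1.742 = 11.748
σ²_total = 11.748 + 2 × 10.688 = 33.124
α (item deleted) = (5/4)·(1 − 11.748/33.124) = 0.81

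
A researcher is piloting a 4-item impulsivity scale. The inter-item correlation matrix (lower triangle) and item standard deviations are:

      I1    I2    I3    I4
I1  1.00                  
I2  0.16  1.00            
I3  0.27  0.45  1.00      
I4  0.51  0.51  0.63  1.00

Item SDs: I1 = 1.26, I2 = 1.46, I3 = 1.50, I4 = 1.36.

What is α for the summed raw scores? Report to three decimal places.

α = 0.746

Σσ²ᵢ = 1.26² + 1.46² + 1.50² + 1.36² = 7.8188
Covariances σ_ij = r_ij · s_i · s_j:
  σ(I1,I2) = 0.16 × 1.26 × 1.46 = 0.2943
  σ(I1,I3) = 0.27 × 1.26 × 1.50 = 0.5103
  σ(I1,I4) = 0.51 × 1.26 × 1.36 = 0.8739
  σ(I2,I3) = 0.45 × 1.46 × 1.50 = 0.9855
  σ(I2,I4) = 0.51 × 1.46 × 1.36 = 1.0127
  σ(I3,I4) = 0.63 × 1.50 × 1.36 = 1.2852
σ²_T = Σσ²ᵢ + 2·Σσ_ij = 7.8188 + 2 × 4.9619 = 17.7426
α = (4/3)·(1 − 7.8188/17.7426) = 0.746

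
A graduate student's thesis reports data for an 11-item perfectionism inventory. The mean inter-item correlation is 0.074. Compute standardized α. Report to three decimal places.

Standardized α = k·r̄ / (1 + (k−1)·r̄) = 11 × 0.074 / (1 + 10 × 0.074)
  = 0.8140 / 1.7400 = 0.468

α = 0.468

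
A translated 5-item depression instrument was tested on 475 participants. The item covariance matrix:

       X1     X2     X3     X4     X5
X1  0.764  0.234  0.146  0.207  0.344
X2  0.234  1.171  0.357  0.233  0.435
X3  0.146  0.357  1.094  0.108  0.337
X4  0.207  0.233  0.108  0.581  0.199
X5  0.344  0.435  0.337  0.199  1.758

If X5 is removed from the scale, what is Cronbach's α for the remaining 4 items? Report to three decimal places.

α = 0.554

Remaining items: X1, X2, X3, X4 (k = 4).
Σσᵢ² = 0.764 + 1.171 + 1.094 + 0.581 = 3.610
σ²_T = 3.610 + 2 × 1.285 = 6.180
α (item deleted) = (4/3)·(1 − 3.610/6.180) = 0.554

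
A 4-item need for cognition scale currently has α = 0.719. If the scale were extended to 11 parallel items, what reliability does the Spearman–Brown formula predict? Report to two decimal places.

predicted reliability = 0.88

Length factor m = 11/4 = 2.7500
α' = m·α / (1 + (m−1)·α)
   = 11/4 × 0.719 / (1 + (11/4 − 1) × 0.719)
   = 1.9772 / 2.2582 = 0.88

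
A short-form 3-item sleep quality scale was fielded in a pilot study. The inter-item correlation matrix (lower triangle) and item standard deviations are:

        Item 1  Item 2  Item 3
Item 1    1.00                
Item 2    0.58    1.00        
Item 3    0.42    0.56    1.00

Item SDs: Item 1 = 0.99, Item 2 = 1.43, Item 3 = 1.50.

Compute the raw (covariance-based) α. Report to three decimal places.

Σσ²ᵢ = 0.99² + 1.43² + 1.50² = 5.2750
Covariances σ_ij = r_ij · s_i · s_j:
  σ(Item 1,Item 2) = 0.58 × 0.99 × 1.43 = 0.8211
  σ(Item 1,Item 3) = 0.42 × 0.99 × 1.50 = 0.6237
  σ(Item 2,Item 3) = 0.56 × 1.43 × 1.50 = 1.2012
σ²_T = Σσ²ᵢ + 2·Σσ_ij = 5.2750 + 2 × 2.6460 = 10.5670
α = (3/2)·(1 − 5.2750/10.5670) = 0.751

α = 0.751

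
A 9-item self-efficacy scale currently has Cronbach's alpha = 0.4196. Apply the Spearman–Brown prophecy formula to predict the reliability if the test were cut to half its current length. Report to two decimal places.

Length factor m = 1/2
α' = m·α / (1 − (1−m)·α)
   = 1/2 × 0.4196 / (1 − (1 − 1/2) × 0.4196)
   = 0.2098 / 0.7902 = 0.27

predicted reliability = 0.27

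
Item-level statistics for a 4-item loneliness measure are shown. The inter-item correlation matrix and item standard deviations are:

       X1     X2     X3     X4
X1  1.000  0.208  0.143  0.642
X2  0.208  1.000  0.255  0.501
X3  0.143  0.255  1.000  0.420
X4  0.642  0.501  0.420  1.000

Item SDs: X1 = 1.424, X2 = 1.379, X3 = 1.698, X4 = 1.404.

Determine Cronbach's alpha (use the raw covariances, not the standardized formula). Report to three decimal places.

Cronbach's alpha = 0.683

Σσ²ᵢ = 1.424² + 1.379² + 1.698² + 1.404² = 8.7838
Covariances σ_ij = r_ij · s_i · s_j:
  σ(X1,X2) = 0.208 × 1.424 × 1.379 = 0.4084
  σ(X1,X3) = 0.143 × 1.424 × 1.698 = 0.3458
  σ(X1,X4) = 0.642 × 1.424 × 1.404 = 1.2835
  σ(X2,X3) = 0.255 × 1.379 × 1.698 = 0.5971
  σ(X2,X4) = 0.501 × 1.379 × 1.404 = 0.9700
  σ(X3,X4) = 0.420 × 1.698 × 1.404 = 1.0013
σ²_T = Σσ²ᵢ + 2·Σσ_ij = 8.7838 + 2 × 4.6061 = 17.9960
α = (4/3)·(1 − 8.7838/17.9960) = 0.683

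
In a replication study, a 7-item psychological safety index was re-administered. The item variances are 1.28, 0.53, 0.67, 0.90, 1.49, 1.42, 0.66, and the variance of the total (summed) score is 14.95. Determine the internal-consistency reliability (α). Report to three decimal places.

ΣVar(i) = 1.28 + 0.53 + 0.67 + 0.90 + 1.49 + 1.42 + 0.66 = 6.95
α = (k/(k−1))·(1 − ΣVar(i)/σ²_total) = (7/6)·(1 − 6.95/14.95) = 0.624

α = 0.624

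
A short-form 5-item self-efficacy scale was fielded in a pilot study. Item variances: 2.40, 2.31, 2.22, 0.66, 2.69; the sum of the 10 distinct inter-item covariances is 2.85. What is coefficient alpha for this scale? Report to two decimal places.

sum of item variances = 2.40 + 2.31 + 2.22 + 0.66 + 2.69 = 10.28
Sum of distinct covariances = 2.85
total variance = sum of item variances + 2·Σcov = 10.28 + 2 × 2.85 = 15.98
α = (5/4)·(1 − 10.28/15.98) = 0.45

α = 0.45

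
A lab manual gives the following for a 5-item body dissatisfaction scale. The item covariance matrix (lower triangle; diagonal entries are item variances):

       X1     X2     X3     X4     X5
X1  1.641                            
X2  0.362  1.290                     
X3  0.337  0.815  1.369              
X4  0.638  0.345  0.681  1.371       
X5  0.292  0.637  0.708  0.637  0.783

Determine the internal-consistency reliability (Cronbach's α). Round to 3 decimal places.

Σσᵢ² = 1.641 + 1.290 + 1.369 + 1.371 + 0.783 = 6.454
Sum of off-diagonal covariances = 5.452
σ²_total = 6.454 + 2 × 5.452 = 17.358
α = (k/(k−1))·(1 − Σσᵢ²/σ²_total) = (5/4)·(1 − 6.454/17.358) = 0.785

Cronbach's α = 0.785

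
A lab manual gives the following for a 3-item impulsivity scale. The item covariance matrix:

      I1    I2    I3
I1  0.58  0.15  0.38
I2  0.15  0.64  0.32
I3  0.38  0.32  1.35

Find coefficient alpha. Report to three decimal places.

ΣVar(i) = 0.58 + 0.64 + 1.35 = 2.57
Sum of off-diagonal covariances = 0.85
total variance = 2.57 + 2 × 0.85 = 4.27
α = (k/(k−1))·(1 − ΣVar(i)/total variance) = (3/2)·(1 − 2.57/4.27) = 0.597

coefficient alpha = 0.597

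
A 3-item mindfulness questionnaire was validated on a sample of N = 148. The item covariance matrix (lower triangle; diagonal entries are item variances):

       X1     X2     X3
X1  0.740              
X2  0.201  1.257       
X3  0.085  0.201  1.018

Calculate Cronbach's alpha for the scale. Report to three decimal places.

α = 0.366

Σσᵢ² = 0.740 + 1.257 + 1.018 = 3.015
Σ_{i<j} σ_ij = 0.487
Var(T) = 3.015 + 2 × 0.487 = 3.989
α = (k/(k−1))·(1 − Σσᵢ²/Var(T)) = (3/2)·(1 − 3.015/3.989) = 0.366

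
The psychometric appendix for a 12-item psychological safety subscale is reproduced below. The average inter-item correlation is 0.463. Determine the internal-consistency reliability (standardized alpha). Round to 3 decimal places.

Standardized α = k·r̄ / (1 + (k−1)·r̄) = 12 × 0.463 / (1 + 11 × 0.463)
  = 5.5560 / 6.0930 = 0.912

α = 0.912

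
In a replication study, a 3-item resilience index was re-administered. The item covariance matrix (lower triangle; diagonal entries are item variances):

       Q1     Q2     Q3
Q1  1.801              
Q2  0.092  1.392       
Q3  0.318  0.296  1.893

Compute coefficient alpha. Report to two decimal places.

α = 0.33

ΣVar(i) = 1.801 + 1.392 + 1.893 = 5.086
Σ_{i<j} σ_ij = 0.706
σ²_total = 5.086 + 2 × 0.706 = 6.498
α = (k/(k−1))·(1 − ΣVar(i)/σ²_total) = (3/2)·(1 − 5.086/6.498) = 0.33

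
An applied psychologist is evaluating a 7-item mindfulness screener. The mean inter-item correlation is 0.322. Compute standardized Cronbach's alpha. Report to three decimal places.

standardized Cronbach's alpha = 0.769

Standardized α = k·r̄ / (1 + (k−1)·r̄) = 7 × 0.322 / (1 + 6 × 0.322)
  = 2.2540 / 2.9320 = 0.769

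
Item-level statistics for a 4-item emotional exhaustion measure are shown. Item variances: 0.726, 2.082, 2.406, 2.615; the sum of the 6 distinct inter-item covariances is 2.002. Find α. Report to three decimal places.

Σσᵢ² = 0.726 + 2.082 + 2.406 + 2.615 = 7.829
Sum of distinct covariances = 2.002
total variance = Σσᵢ² + 2·Σcov = 7.829 + 2 × 2.002 = 11.833
α = (4/3)·(1 − 7.829/11.833) = 0.451

α = 0.451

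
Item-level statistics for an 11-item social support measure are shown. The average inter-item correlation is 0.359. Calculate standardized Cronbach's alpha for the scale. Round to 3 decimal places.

Standardized α = k·r̄ / (1 + (k−1)·r̄) = 11 × 0.359 / (1 + 10 × 0.359)
  = 3.9490 / 4.5900 = 0.860

α = 0.860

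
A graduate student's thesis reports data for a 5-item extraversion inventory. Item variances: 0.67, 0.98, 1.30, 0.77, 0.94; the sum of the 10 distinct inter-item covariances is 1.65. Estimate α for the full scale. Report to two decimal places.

α = 0.52

ΣVar(i) = 0.67 + 0.98 + 1.30 + 0.77 + 0.94 = 4.66
Sum of distinct covariances = 1.65
total variance = ΣVar(i) + 2·Σcov = 4.66 + 2 × 1.65 = 7.96
α = (5/4)·(1 − 4.66/7.96) = 0.52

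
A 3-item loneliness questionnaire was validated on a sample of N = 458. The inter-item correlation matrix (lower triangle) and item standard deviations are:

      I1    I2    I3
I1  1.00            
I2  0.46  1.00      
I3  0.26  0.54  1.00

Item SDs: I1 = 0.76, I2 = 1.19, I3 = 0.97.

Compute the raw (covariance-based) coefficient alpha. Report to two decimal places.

α = 0.68

Σσ²ᵢ = 0.76² + 1.19² + 0.97² = 2.9346
Covariances σ_ij = r_ij · s_i · s_j:
  σ(I1,I2) = 0.46 × 0.76 × 1.19 = 0.4160
  σ(I1,I3) = 0.26 × 0.76 × 0.97 = 0.1917
  σ(I2,I3) = 0.54 × 1.19 × 0.97 = 0.6233
σ²_T = Σσ²ᵢ + 2·Σσ_ij = 2.9346 + 2 × 1.2310 = 5.3966
α = (3/2)·(1 − 2.9346/5.3966) = 0.68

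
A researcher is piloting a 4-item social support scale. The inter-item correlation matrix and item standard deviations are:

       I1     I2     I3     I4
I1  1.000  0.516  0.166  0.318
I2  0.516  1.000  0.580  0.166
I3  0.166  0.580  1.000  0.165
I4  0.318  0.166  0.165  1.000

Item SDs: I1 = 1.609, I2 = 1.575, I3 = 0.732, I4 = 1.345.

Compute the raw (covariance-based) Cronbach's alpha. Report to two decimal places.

Cronbach's alpha = 0.64

Σσ²ᵢ = 1.609² + 1.575² + 0.732² + 1.345² = 7.4144
Covariances σ_ij = r_ij · s_i · s_j:
  σ(I1,I2) = 0.516 × 1.609 × 1.575 = 1.3076
  σ(I1,I3) = 0.166 × 1.609 × 0.732 = 0.1955
  σ(I1,I4) = 0.318 × 1.609 × 1.345 = 0.6882
  σ(I2,I3) = 0.580 × 1.575 × 0.732 = 0.6687
  σ(I2,I4) = 0.166 × 1.575 × 1.345 = 0.3517
  σ(I3,I4) = 0.165 × 0.732 × 1.345 = 0.1624
σ²_T = Σσ²ᵢ + 2·Σσ_ij = 7.4144 + 2 × 3.3741 = 14.1626
α = (4/3)·(1 − 7.4144/14.1626) = 0.64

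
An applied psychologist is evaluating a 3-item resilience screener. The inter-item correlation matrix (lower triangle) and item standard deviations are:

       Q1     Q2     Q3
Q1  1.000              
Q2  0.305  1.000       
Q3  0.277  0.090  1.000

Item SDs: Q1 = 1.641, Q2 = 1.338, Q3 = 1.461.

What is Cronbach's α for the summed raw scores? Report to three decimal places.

Σσ²ᵢ = 1.641² + 1.338² + 1.461² = 6.6176
Covariances σ_ij = r_ij · s_i · s_j:
  σ(Q1,Q2) = 0.305 × 1.641 × 1.338 = 0.6697
  σ(Q1,Q3) = 0.277 × 1.641 × 1.461 = 0.6641
  σ(Q2,Q3) = 0.090 × 1.338 × 1.461 = 0.1759
σ²_T = Σσ²ᵢ + 2·Σσ_ij = 6.6176 + 2 × 1.5097 = 9.6370
α = (3/2)·(1 − 6.6176/9.6370) = 0.470

α = 0.470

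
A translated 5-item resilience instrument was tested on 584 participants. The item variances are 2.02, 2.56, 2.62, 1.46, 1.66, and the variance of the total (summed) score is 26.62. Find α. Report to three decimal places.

α = 0.765

Σσ²ᵢ = 2.02 + 2.56 + 2.62 + 1.46 + 1.66 = 10.32
α = (k/(k−1))·(1 − Σσ²ᵢ/σ²_total) = (5/4)·(1 − 10.32/26.62) = 0.765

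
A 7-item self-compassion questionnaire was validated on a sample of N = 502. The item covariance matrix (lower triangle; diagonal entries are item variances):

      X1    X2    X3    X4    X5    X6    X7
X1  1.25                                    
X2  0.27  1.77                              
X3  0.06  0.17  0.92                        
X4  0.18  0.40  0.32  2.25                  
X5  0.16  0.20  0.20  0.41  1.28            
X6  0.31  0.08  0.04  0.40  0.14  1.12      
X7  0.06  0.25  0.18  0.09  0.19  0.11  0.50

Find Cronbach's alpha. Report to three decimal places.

Σσ²ᵢ = 1.25 + 1.77 + 0.92 + 2.25 + 1.28 + 1.12 + 0.50 = 9.09
Σ_{i<j} σ_ij = 4.22
σ²_T = 9.09 + 2 × 4.22 = 17.53
α = (k/(k−1))·(1 − Σσ²ᵢ/σ²_T) = (7/6)·(1 − 9.09/17.53) = 0.562

Cronbach's alpha = 0.562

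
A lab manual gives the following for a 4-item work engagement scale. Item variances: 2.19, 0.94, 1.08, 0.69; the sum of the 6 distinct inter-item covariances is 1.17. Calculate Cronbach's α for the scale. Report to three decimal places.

Σσ²ᵢ = 2.19 + 0.94 + 1.08 + 0.69 = 4.90
Sum of distinct covariances = 1.17
Var(T) = Σσ²ᵢ + 2·Σcov = 4.90 + 2 × 1.17 = 7.24
α = (4/3)·(1 − 4.90/7.24) = 0.431

α = 0.431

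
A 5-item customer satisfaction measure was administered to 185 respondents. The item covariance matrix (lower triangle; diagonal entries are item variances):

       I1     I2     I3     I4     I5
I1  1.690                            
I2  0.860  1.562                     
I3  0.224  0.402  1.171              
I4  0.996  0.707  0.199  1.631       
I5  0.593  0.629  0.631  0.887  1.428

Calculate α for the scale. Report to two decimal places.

α = 0.78

Σσ²ᵢ = 1.690 + 1.562 + 1.171 + 1.631 + 1.428 = 7.482
Σ_{i<j} σ_ij = 6.128
σ²_total = 7.482 + 2 × 6.128 = 19.738
α = (k/(k−1))·(1 − Σσ²ᵢ/σ²_total) = (5/4)·(1 − 7.482/19.738) = 0.78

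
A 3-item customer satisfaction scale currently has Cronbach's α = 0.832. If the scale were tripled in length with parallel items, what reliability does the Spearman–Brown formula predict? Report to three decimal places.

Length factor m = 3
α' = m·α / (1 + (m−1)·α)
   = 3 × 0.832 / (1 + (3 − 1) × 0.832)
   = 2.4960 / 2.6640 = 0.937

predicted reliability = 0.937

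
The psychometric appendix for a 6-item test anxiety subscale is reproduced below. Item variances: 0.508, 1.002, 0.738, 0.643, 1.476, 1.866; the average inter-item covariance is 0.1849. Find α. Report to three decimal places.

α = 0.565

Σσ²ᵢ = 0.508 + 1.002 + 0.738 + 0.643 + 1.476 + 1.866 = 6.233
Sum of the 15 distinct covariances = 15 × 0.1849 = 2.7735
Var(T) = Σσ²ᵢ + 2·Σcov = 6.233 + 2 × 2.7735 = 11.7800
α = (6/5)·(1 − 6.233/11.7800) = 0.565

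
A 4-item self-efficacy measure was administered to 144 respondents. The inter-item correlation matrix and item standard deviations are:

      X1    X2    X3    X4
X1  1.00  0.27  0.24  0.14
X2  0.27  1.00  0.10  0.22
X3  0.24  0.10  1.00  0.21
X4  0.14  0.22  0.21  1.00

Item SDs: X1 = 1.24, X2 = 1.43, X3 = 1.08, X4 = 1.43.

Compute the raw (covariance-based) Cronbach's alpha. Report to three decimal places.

Σσ²ᵢ = 1.24² + 1.43² + 1.08² + 1.43² = 6.7938
Covariances σ_ij = r_ij · s_i · s_j:
  σ(X1,X2) = 0.27 × 1.24 × 1.43 = 0.4788
  σ(X1,X3) = 0.24 × 1.24 × 1.08 = 0.3214
  σ(X1,X4) = 0.14 × 1.24 × 1.43 = 0.2482
  σ(X2,X3) = 0.10 × 1.43 × 1.08 = 0.1544
  σ(X2,X4) = 0.22 × 1.43 × 1.43 = 0.4499
  σ(X3,X4) = 0.21 × 1.08 × 1.43 = 0.3243
σ²_T = Σσ²ᵢ + 2·Σσ_ij = 6.7938 + 2 × 1.9770 = 10.7478
α = (4/3)·(1 − 6.7938/10.7478) = 0.491

Cronbach's alpha = 0.491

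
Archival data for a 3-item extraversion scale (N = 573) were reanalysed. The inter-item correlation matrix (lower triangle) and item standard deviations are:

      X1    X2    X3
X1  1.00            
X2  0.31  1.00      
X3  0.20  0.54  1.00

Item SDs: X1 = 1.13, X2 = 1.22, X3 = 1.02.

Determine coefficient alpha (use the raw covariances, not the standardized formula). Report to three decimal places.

Σσ²ᵢ = 1.13² + 1.22² + 1.02² = 3.8057
Covariances σ_ij = r_ij · s_i · s_j:
  σ(X1,X2) = 0.31 × 1.13 × 1.22 = 0.4274
  σ(X1,X3) = 0.20 × 1.13 × 1.02 = 0.2305
  σ(X2,X3) = 0.54 × 1.22 × 1.02 = 0.6720
σ²_T = Σσ²ᵢ + 2·Σσ_ij = 3.8057 + 2 × 1.3299 = 6.4655
α = (3/2)·(1 − 3.8057/6.4655) = 0.617

α = 0.617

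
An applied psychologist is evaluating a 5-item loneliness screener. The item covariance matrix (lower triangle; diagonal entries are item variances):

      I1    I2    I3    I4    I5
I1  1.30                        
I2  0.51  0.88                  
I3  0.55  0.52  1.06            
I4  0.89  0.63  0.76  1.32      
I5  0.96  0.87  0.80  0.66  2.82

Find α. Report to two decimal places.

Σσᵢ² = 1.30 + 0.88 + 1.06 + 1.32 + 2.82 = 7.38
Σ_{i<j} σ_ij = 7.15
σ²_total = 7.38 + 2 × 7.15 = 21.68
α = (k/(k−1))·(1 − Σσᵢ²/σ²_total) = (5/4)·(1 − 7.38/21.68) = 0.82

α = 0.82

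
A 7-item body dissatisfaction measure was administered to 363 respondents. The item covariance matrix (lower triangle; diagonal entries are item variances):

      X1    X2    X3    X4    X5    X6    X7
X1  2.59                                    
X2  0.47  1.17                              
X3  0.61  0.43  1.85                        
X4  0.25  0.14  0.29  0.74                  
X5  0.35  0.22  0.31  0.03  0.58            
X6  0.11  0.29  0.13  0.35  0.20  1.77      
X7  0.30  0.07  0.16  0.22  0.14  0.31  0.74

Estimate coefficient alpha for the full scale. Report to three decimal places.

ΣVar(i) = 2.59 + 1.17 + 1.85 + 0.74 + 0.58 + 1.77 + 0.74 = 9.44
Sum of the distinct covariances = 5.38
total variance = 9.44 + 2 × 5.38 = 20.20
α = (k/(k−1))·(1 − ΣVar(i)/total variance) = (7/6)·(1 − 9.44/20.20) = 0.621

coefficient alpha = 0.621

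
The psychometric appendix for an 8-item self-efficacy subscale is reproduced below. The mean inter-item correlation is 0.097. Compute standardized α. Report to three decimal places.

Standardized α = k·r̄ / (1 + (k−1)·r̄) = 8 × 0.097 / (1 + 7 × 0.097)
  = 0.7760 / 1.6790 = 0.462

α = 0.462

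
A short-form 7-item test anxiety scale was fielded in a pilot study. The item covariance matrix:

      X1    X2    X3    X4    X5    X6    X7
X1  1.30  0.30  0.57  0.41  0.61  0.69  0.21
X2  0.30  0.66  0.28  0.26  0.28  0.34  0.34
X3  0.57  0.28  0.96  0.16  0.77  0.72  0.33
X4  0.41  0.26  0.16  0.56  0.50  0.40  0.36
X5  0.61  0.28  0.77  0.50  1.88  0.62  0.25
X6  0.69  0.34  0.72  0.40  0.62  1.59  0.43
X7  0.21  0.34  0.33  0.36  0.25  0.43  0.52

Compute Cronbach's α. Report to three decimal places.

ΣVar(i) = 1.30 + 0.66 + 0.96 + 0.56 + 1.88 + 1.59 + 0.52 = 7.47
Σ_{i<j} σ_ij = 8.83
total variance = 7.47 + 2 × 8.83 = 25.13
α = (k/(k−1))·(1 − ΣVar(i)/total variance) = (7/6)·(1 − 7.47/25.13) = 0.820

α = 0.820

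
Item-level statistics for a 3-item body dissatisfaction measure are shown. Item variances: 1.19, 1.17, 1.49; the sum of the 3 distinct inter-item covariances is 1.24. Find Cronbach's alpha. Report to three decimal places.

Σσᵢ² = 1.19 + 1.17 + 1.49 = 3.85
Sum of distinct covariances = 1.24
σ²_T = Σσᵢ² + 2·Σcov = 3.85 + 2 × 1.24 = 6.33
α = (3/2)·(1 − 3.85/6.33) = 0.588

α = 0.588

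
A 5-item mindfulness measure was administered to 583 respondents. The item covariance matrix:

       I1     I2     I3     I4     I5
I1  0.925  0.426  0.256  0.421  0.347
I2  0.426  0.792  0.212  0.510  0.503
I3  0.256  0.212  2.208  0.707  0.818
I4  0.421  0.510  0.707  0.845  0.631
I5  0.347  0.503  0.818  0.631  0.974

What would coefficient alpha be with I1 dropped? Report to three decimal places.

Remaining items: I2, I3, I4, I5 (k = 4).
ΣVar(i) = 0.792 + 2.208 + 0.845 + 0.974 = 4.819
σ²_total = 4.819 + 2 × 3.381 = 11.581
α (item deleted) = (4/3)·(1 − 4.819/11.581) = 0.779

coefficient alpha = 0.779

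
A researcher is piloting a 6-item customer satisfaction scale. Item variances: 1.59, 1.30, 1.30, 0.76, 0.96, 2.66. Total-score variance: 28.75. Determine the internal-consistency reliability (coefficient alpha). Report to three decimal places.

Σσᵢ² = 1.59 + 1.30 + 1.30 + 0.76 + 0.96 + 2.66 = 8.57
α = (k/(k−1))·(1 − Σσᵢ²/σ²_total) = (6/5)·(1 − 8.57/28.75) = 0.842

coefficient alpha = 0.842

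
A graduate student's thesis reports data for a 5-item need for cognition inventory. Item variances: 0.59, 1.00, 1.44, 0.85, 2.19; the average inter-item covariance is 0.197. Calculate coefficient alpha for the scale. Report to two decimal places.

Σσ²ᵢ = 0.59 + 1.00 + 1.44 + 0.85 + 2.19 = 6.07
Sum of the 10 distinct covariances = 10 × 0.197 = 1.970
σ²_total = Σσ²ᵢ + 2·Σcov = 6.07 + 2 × 1.970 = 10.010
α = (5/4)·(1 − 6.07/10.010) = 0.49

α = 0.49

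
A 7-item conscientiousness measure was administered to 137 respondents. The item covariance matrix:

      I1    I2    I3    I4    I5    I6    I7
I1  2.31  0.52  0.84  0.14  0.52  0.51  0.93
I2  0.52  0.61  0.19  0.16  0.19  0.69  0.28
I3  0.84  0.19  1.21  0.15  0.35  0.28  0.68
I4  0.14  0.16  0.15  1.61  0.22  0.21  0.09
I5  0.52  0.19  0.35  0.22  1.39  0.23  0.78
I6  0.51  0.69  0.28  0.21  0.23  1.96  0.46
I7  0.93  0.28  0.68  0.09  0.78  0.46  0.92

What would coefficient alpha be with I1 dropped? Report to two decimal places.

Remaining items: I2, I3, I4, I5, I6, I7 (k = 6).
sum of item variances = 0.61 + 1.21 + 1.61 + 1.39 + 1.96 + 0.92 = 7.70
total variance = 7.70 + 2 × 4.96 = 17.62
α (item deleted) = (6/5)·(1 − 7.70/17.62) = 0.68

coefficient alpha = 0.68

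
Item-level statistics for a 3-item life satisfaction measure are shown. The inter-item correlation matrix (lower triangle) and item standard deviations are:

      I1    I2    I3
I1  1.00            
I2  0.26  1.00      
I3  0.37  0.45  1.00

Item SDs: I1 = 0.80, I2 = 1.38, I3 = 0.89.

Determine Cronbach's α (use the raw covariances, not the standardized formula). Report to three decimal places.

Σσ²ᵢ = 0.80² + 1.38² + 0.89² = 3.3365
Covariances σ_ij = r_ij · s_i · s_j:
  σ(I1,I2) = 0.26 × 0.80 × 1.38 = 0.2870
  σ(I1,I3) = 0.37 × 0.80 × 0.89 = 0.2634
  σ(I2,I3) = 0.45 × 1.38 × 0.89 = 0.5527
σ²_T = Σσ²ᵢ + 2·Σσ_ij = 3.3365 + 2 × 1.1031 = 5.5427
α = (3/2)·(1 − 3.3365/5.5427) = 0.597

Cronbach's α = 0.597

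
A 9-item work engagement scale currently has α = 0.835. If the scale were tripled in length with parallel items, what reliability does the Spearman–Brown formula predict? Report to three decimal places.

Length factor m = 3
α' = m·α / (1 + (m−1)·α)
   = 3 × 0.835 / (1 + (3 − 1) × 0.835)
   = 2.5050 / 2.6700 = 0.938

predicted reliability = 0.938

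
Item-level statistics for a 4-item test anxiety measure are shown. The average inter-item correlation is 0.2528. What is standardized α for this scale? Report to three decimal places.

Standardized α = k·r̄ / (1 + (k−1)·r̄) = 4 × 0.2528 / (1 + 3 × 0.2528)
  = 1.0112 / 1.7584 = 0.575

α = 0.575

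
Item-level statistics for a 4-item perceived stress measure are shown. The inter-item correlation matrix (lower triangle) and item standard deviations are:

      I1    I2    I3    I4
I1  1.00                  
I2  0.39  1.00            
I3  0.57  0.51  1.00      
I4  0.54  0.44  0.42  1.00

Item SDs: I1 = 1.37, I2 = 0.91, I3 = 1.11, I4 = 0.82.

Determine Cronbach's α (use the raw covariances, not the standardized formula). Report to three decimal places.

Σσ²ᵢ = 1.37² + 0.91² + 1.11² + 0.82² = 4.6095
Covariances σ_ij = r_ij · s_i · s_j:
  σ(I1,I2) = 0.39 × 1.37 × 0.91 = 0.4862
  σ(I1,I3) = 0.57 × 1.37 × 1.11 = 0.8668
  σ(I1,I4) = 0.54 × 1.37 × 0.82 = 0.6066
  σ(I2,I3) = 0.51 × 0.91 × 1.11 = 0.5152
  σ(I2,I4) = 0.44 × 0.91 × 0.82 = 0.3283
  σ(I3,I4) = 0.42 × 1.11 × 0.82 = 0.3823
σ²_T = Σσ²ᵢ + 2·Σσ_ij = 4.6095 + 2 × 3.1854 = 10.9803
α = (4/3)·(1 − 4.6095/10.9803) = 0.774

Cronbach's α = 0.774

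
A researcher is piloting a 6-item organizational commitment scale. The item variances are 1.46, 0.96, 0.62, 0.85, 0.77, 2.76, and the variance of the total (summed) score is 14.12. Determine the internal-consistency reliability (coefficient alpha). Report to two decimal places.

coefficient alpha = 0.57

ΣVar(i) = 1.46 + 0.96 + 0.62 + 0.85 + 0.77 + 2.76 = 7.42
α = (k/(k−1))·(1 − ΣVar(i)/total variance) = (6/5)·(1 − 7.42/14.12) = 0.57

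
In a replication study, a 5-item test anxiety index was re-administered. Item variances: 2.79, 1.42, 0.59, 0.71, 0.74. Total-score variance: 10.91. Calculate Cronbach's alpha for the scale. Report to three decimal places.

Cronbach's alpha = 0.534

ΣVar(i) = 2.79 + 1.42 + 0.59 + 0.71 + 0.74 = 6.25
α = (k/(k−1))·(1 − ΣVar(i)/Var(T)) = (5/4)·(1 − 6.25/10.91) = 0.534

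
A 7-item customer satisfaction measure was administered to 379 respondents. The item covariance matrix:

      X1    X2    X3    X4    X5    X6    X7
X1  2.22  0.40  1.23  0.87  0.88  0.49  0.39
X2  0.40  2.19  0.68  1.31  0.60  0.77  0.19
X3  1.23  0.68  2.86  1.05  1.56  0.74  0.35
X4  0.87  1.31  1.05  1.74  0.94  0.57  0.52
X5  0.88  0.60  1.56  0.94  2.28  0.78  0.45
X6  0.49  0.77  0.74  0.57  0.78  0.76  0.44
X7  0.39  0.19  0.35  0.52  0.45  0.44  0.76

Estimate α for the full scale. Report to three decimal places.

sum of item variances = 2.22 + 2.19 + 2.86 + 1.74 + 2.28 + 0.76 + 0.76 = 12.81
Sum of the distinct covariances = 15.21
Var(T) = 12.81 + 2 × 15.21 = 43.23
α = (k/(k−1))·(1 − sum of item variances/Var(T)) = (7/6)·(1 − 12.81/43.23) = 0.821

α = 0.821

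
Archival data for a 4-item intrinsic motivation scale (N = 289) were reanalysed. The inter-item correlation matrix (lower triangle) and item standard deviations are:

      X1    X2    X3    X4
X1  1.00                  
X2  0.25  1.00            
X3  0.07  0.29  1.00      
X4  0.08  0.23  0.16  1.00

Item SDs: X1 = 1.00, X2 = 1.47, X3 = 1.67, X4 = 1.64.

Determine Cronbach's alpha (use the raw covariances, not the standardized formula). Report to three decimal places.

Cronbach's alpha = 0.466

Σσ²ᵢ = 1.00² + 1.47² + 1.67² + 1.64² = 8.6394
Covariances σ_ij = r_ij · s_i · s_j:
  σ(X1,X2) = 0.25 × 1.00 × 1.47 = 0.3675
  σ(X1,X3) = 0.07 × 1.00 × 1.67 = 0.1169
  σ(X1,X4) = 0.08 × 1.00 × 1.64 = 0.1312
  σ(X2,X3) = 0.29 × 1.47 × 1.67 = 0.7119
  σ(X2,X4) = 0.23 × 1.47 × 1.64 = 0.5545
  σ(X3,X4) = 0.16 × 1.67 × 1.64 = 0.4382
σ²_T = Σσ²ᵢ + 2·Σσ_ij = 8.6394 + 2 × 2.3202 = 13.2798
α = (4/3)·(1 − 8.6394/13.2798) = 0.466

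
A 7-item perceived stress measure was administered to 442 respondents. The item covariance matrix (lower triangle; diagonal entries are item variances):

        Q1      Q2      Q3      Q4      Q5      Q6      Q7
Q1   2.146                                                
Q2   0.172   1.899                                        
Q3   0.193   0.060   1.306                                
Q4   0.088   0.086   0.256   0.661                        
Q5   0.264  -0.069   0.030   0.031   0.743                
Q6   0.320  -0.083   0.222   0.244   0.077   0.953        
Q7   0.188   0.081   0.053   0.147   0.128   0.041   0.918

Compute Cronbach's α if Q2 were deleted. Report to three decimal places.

Remaining items: Q1, Q3, Q4, Q5, Q6, Q7 (k = 6).
ΣVar(i) = 2.146 + 1.306 + 0.661 + 0.743 + 0.953 + 0.918 = 6.727
total variance = 6.727 + 2 × 2.282 = 11.291
α (item deleted) = (6/5)·(1 − 6.727/11.291) = 0.485

Cronbach's α = 0.485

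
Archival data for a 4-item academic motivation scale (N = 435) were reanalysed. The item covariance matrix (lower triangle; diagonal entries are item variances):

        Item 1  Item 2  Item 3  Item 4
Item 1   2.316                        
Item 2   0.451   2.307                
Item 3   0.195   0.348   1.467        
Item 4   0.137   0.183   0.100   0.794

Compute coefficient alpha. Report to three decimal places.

sum of item variances = 2.316 + 2.307 + 1.467 + 0.794 = 6.884
Σ_{i<j} σ_ij = 1.414
σ²_total = 6.884 + 2 × 1.414 = 9.712
α = (k/(k−1))·(1 − sum of item variances/σ²_total) = (4/3)·(1 − 6.884/9.712) = 0.388

α = 0.388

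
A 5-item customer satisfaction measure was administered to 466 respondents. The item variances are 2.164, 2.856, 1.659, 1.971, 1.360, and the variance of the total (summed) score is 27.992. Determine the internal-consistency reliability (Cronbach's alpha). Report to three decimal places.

α = 0.803

ΣVar(i) = 2.164 + 2.856 + 1.659 + 1.971 + 1.360 = 10.010
α = (k/(k−1))·(1 − ΣVar(i)/σ²_T) = (5/4)·(1 − 10.010/27.992) = 0.803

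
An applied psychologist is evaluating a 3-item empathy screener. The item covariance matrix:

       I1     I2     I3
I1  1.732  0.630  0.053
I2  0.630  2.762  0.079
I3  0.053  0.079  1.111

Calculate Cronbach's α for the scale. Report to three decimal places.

Cronbach's α = 0.321

sum of item variances = 1.732 + 2.762 + 1.111 = 5.605
Sum of the distinct covariances = 0.762
Var(T) = 5.605 + 2 × 0.762 = 7.129
α = (k/(k−1))·(1 − sum of item variances/Var(T)) = (3/2)·(1 − 5.605/7.129) = 0.321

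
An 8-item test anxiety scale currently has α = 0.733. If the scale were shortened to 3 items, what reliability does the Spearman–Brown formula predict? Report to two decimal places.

Length factor m = 3/8 = 0.3750
α' = m·α / (1 − (1−m)·α)
   = 3/8 × 0.733 / (1 − (1 − 3/8) × 0.733)
   = 0.2749 / 0.5419 = 0.51

predicted reliability = 0.51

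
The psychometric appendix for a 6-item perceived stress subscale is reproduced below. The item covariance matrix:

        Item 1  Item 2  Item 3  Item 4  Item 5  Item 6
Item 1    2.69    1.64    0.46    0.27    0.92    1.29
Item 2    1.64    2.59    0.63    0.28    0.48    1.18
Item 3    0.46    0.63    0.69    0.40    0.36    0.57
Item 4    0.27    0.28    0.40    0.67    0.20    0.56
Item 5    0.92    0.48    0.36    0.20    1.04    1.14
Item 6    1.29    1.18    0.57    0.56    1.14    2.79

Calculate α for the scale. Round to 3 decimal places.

α = 0.798

ΣVar(i) = 2.69 + 2.59 + 0.69 + 0.67 + 1.04 + 2.79 = 10.47
Sum of off-diagonal covariances = 10.38
σ²_T = 10.47 + 2 × 10.38 = 31.23
α = (k/(k−1))·(1 − ΣVar(i)/σ²_T) = (6/5)·(1 − 10.47/31.23) = 0.798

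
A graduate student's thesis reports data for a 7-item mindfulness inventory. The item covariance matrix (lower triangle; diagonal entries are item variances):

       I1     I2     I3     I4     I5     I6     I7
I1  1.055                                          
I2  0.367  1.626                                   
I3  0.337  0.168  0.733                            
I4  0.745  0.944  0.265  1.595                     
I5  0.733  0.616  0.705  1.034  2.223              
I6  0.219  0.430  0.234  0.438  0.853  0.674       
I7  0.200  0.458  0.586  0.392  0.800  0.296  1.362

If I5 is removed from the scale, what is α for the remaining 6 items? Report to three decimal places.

α = 0.760

Remaining items: I1, I2, I3, I4, I6, I7 (k = 6).
ΣVar(i) = 1.055 + 1.626 + 0.733 + 1.595 + 0.674 + 1.362 = 7.045
total variance = 7.045 + 2 × 6.079 = 19.203
α (item deleted) = (6/5)·(1 − 7.045/19.203) = 0.760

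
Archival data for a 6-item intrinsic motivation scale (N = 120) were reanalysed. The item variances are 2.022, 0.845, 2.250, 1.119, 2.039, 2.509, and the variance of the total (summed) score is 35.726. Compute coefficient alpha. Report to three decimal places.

sum of item variances = 2.022 + 0.845 + 2.250 + 1.119 + 2.039 + 2.509 = 10.784
α = (k/(k−1))·(1 − sum of item variances/σ²_T) = (6/5)·(1 − 10.784/35.726) = 0.838

α = 0.838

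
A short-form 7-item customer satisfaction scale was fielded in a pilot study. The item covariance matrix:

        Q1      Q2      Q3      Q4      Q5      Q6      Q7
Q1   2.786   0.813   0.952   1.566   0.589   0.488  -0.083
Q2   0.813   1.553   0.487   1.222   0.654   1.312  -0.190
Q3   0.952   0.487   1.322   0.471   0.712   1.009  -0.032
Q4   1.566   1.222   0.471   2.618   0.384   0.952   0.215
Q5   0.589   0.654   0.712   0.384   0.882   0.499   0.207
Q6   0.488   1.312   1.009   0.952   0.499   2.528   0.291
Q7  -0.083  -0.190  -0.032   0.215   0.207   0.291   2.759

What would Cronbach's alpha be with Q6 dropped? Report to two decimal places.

Remaining items: Q1, Q2, Q3, Q4, Q5, Q7 (k = 6).
Σσᵢ² = 2.786 + 1.553 + 1.322 + 2.618 + 0.882 + 2.759 = 11.920
Var(T) = 11.920 + 2 × 7.967 = 27.854
α (item deleted) = (6/5)·(1 − 11.920/27.854) = 0.69

Cronbach's alpha = 0.69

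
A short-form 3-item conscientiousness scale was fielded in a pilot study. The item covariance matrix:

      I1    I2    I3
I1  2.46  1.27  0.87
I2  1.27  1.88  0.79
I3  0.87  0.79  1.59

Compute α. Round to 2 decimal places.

ΣVar(i) = 2.46 + 1.88 + 1.59 = 5.93
Σ_{i<j} σ_ij = 2.93
Var(T) = 5.93 + 2 × 2.93 = 11.79
α = (k/(k−1))·(1 − ΣVar(i)/Var(T)) = (3/2)·(1 − 5.93/11.79) = 0.75

α = 0.75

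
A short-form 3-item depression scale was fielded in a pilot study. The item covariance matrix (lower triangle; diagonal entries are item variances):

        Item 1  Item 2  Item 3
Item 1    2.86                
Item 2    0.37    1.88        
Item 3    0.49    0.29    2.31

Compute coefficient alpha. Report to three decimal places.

ΣVar(i) = 2.86 + 1.88 + 2.31 = 7.05
Sum of the distinct covariances = 1.15
σ²_total = 7.05 + 2 × 1.15 = 9.35
α = (k/(k−1))·(1 − ΣVar(i)/σ²_total) = (3/2)·(1 − 7.05/9.35) = 0.369

coefficient alpha = 0.369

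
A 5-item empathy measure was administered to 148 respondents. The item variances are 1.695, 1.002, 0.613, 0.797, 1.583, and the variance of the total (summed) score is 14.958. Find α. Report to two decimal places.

α = 0.77

Σσ²ᵢ = 1.695 + 1.002 + 0.613 + 0.797 + 1.583 = 5.690
α = (k/(k−1))·(1 − Σσ²ᵢ/σ²_T) = (5/4)·(1 − 5.690/14.958) = 0.77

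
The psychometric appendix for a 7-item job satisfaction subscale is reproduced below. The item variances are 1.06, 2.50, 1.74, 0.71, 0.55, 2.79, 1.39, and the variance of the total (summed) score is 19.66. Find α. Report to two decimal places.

α = 0.53

sum of item variances = 1.06 + 2.50 + 1.74 + 0.71 + 0.55 + 2.79 + 1.39 = 10.74
α = (k/(k−1))·(1 − sum of item variances/Var(T)) = (7/6)·(1 − 10.74/19.66) = 0.53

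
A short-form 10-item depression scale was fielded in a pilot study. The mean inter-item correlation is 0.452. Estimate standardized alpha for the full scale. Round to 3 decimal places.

Standardized α = k·r̄ / (1 + (k−1)·r̄) = 10 × 0.452 / (1 + 9 × 0.452)
  = 4.5200 / 5.0680 = 0.892

standardized alpha = 0.892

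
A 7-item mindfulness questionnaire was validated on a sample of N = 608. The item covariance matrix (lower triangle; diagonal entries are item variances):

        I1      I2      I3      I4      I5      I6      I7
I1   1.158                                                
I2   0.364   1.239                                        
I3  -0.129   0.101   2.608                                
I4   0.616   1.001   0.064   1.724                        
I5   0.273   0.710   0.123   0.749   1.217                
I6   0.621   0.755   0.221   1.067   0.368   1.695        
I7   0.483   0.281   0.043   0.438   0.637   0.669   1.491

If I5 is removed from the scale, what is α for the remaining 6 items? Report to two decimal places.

Remaining items: I1, I2, I3, I4, I6, I7 (k = 6).
Σσᵢ² = 1.158 + 1.239 + 2.608 + 1.724 + 1.695 + 1.491 = 9.915
total variance = 9.915 + 2 × 6.595 = 23.105
α (item deleted) = (6/5)·(1 − 9.915/23.105) = 0.69

α = 0.69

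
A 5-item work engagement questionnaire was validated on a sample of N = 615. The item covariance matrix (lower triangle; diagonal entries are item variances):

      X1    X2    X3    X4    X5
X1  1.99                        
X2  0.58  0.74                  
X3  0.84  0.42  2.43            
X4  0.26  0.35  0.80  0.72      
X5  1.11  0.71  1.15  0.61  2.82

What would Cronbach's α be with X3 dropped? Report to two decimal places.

α = 0.71

Remaining items: X1, X2, X4, X5 (k = 4).
Σσ²ᵢ = 1.99 + 0.74 + 0.72 + 2.82 = 6.27
Var(T) = 6.27 + 2 × 3.62 = 13.51
α (item deleted) = (4/3)·(1 − 6.27/13.51) = 0.71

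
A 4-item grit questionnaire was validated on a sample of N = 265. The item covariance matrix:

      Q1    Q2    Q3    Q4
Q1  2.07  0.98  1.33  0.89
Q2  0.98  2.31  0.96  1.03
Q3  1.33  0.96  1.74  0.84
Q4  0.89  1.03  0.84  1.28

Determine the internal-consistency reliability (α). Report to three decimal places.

sum of item variances = 2.07 + 2.31 + 1.74 + 1.28 = 7.40
Sum of off-diagonal covariances = 6.03
Var(T) = 7.40 + 2 × 6.03 = 19.46
α = (k/(k−1))·(1 − sum of item variances/Var(T)) = (4/3)·(1 − 7.40/19.46) = 0.826

α = 0.826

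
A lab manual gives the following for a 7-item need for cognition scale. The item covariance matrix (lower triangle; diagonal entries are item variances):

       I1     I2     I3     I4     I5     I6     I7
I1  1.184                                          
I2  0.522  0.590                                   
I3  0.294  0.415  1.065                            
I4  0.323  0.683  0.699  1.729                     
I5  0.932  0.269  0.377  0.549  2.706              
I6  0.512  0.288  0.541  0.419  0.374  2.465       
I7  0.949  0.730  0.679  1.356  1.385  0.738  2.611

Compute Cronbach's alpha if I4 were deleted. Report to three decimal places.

α = 0.755

Remaining items: I1, I2, I3, I5, I6, I7 (k = 6).
Σσ²ᵢ = 1.184 + 0.590 + 1.065 + 2.706 + 2.465 + 2.611 = 10.621
σ²_total = 10.621 + 2 × 9.005 = 28.631
α (item deleted) = (6/5)·(1 − 10.621/28.631) = 0.755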